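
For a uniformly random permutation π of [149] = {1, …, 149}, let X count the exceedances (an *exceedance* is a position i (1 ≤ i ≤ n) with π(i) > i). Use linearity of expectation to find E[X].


Write X = Σ_{i=1}^{149} X_i, where X_i = 1_{π(i) > i}.
For each fixed i, π(i) is uniform over {1, …, 149} (marginal of a uniform permutation), so P[π(i) > i] = (n − i)/n. Summing: Σ_{i=1}^{149} (n − i)/n = (0 + 1 + … + 148)/149 = 149(149 − 1)/(2·149) = (149 − 1)/2.
Hence E[X] = Σ_{i=1}^{149} (149 − i)/149 = 74 ≈ 74.00000.

E[X] = 74 = 74.00000.


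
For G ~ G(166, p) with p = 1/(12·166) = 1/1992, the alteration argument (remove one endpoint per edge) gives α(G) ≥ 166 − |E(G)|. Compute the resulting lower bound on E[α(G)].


E[|E(G)|] = C(166, 2)·p = 13695 · (1/1992) = 55/8.
E[α(G)] ≥ n − E[|E(G)|] = 166 − 55/8 = 1273/8.
Numerically: ≈ 159.125.
(This is only a lower bound; the true E[α(G)] may be larger.)

E[α(G)] ≥ 1273/8 ≈ 159.125.


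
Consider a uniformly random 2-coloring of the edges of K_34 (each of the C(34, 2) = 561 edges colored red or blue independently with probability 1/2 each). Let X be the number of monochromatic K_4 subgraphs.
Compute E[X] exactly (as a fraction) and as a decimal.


Let X = Σ_S X_S over the C(34, 4) = 46376 subsets S of size 4, where X_S = 1 if the K_4 on S is monochromatic.
For a fixed S, the K_4 on S has C(4, 2) = 6 edges. P[all 6 edges red] = (1/2)^6, and likewise for blue, so P[monochromatic] = 2·(1/2)^6 = 2^{1 − 6} = 1/32.
Summing: E[X] = C(34, 4) · 2^{1 − 6} = 46376 · 1/32 = 5797/4.
Numerically: E[X] ≈ 1449.2500.

E[X] = C(34,4)·2^(1−C(4,2)) = 5797/4 ≈ 1449.2500.


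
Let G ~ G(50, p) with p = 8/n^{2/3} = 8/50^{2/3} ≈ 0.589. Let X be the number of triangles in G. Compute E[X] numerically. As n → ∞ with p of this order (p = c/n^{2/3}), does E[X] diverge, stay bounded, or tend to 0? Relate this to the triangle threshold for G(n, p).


Number of potential triangles: C(50, 3) = 19600.
Each occurs with probability p³ ≈ (0.589)³ ≈ 2.04800e-01.
By linearity: E[X] = C(50, 3)·p³ ≈ 19600 · 2.04800e-01 ≈ 4014.080.
Since α = 2/3 < 1, p = c/n^{2/3} ≫ 1/n is above the triangle threshold p ~ 1/n. Asymptotically E[X] ~ (c³/6)·n^{3(1−α)} = (8³/6)·n^{1} → ∞; triangles are abundant w.h.p.

E[X] ≈ 4014.080; in regime p = Θ(1/n^{2/3}) E[X] diverges (above the triangle threshold p ~ 1/n).


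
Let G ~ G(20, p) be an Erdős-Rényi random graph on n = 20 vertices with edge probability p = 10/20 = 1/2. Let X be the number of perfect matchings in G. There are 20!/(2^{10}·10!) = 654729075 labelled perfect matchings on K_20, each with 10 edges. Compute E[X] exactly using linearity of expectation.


K_20 has 20!/(2^{10}·10!) = 654729075 labelled perfect matchings.
For each such perfect matching H, let X_H = 1 if all 10 edges of H are present in G. Then P[X_H = 1] = p^{10} = (1/2)^{10} = 1/1024.
Summing the indicators: E[X] = Σ_H E[X_H] = 654729075 · p^{10} = 654729075 · 1/1024 = 654729075/1024.
Numerically: E[X] ≈ 6.39e+05.

E[X] = 654729075 · (1/2)^{10} = 654729075/1024 ≈ 6.39e+05.


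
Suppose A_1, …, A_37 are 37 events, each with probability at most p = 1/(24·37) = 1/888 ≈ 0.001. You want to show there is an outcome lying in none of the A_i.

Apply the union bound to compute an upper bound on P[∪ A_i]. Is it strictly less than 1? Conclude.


Union bound: P[∪_{i=1}^{37} A_i] ≤ Σ_i P[A_i] ≤ 37·p = 37·(1/888) = 1/24.
Numerically: 1/24 ≈ 0.042.
Is 1/24 < 1? YES.
Since P[∪ A_i] ≤ 1/24 < 1, the complement has P[∩ A_i^c] ≥ 1 − 1/24 = 23/24 > 0, so some outcome avoids every A_i.

37·p = 1/24 ≈ 0.042; existence CERTIFIED by the union bound.


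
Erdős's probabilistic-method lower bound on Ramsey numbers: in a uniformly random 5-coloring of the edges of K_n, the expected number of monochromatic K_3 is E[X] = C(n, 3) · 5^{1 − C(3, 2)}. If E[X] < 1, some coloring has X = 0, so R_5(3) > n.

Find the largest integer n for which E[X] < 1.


We need C(n, 3) · 5^{1 − 3} < 1, i.e. C(n, 3) < 5^{3 − 1} = 25.
Check values of n near the boundary:
  n = 3: C(3, 3) = 1; 1 < 25? YES
  n = 4: C(4, 3) = 4; 4 < 25? YES
  n = 5: C(5, 3) = 10; 10 < 25? YES
  n = 6: C(6, 3) = 20; 20 < 25? YES
  n = 7: C(7, 3) = 35; 35 < 25? NO
  n = 8: C(8, 3) = 56; 56 < 25? NO
  n = 9: C(9, 3) = 84; 84 < 25? NO
The largest n with C(n, 3) < 25 is n = 6 (where E[X] = 4/5 ≈ 0.8000000). Hence R_5(3) > 6, i.e. R_5(3) ≥ 7.

Largest n = 6; hence R_5(3) > 6.


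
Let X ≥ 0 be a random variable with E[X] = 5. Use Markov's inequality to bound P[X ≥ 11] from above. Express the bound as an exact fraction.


μ = E[X] = 5, a = 11.
Markov: P[X ≥ 11] ≤ μ/a = (5)/11 = 5/11.
Numerically: ≈ 0.455.
(Since a = 11 > μ = 5.000, the bound 5/11 is < 1 and informative.)

P[X ≥ 11] ≤ 5/11 ≈ 0.455.


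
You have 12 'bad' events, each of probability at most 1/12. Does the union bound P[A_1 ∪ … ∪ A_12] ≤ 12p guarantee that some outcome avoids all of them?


Union bound: P[∪_{i=1}^{12} A_i] ≤ Σ_i P[A_i] ≤ 12·p = 12·(1/12) = 1.
Numerically: 1 ≈ 1.000000.
Is 1 < 1? NO.
Since the bound 1 is ≥ 1, the union bound is uninformative here; it does NOT by itself certify existence.

12·p = 1 ≈ 1.000000; existence NOT certified by the union bound.


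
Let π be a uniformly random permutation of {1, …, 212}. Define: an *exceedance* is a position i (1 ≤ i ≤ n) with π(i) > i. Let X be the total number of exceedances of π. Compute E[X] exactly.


Write X = Σ_{i=1}^{212} X_i, where X_i = 1_{π(i) > i}.
For each fixed i, π(i) is uniform over {1, …, 212} (marginal of a uniform permutation), so P[π(i) > i] = (n − i)/n. Summing: Σ_{i=1}^{212} (n − i)/n = (0 + 1 + … + 211)/212 = 212(212 − 1)/(2·212) = (212 − 1)/2.
Hence E[X] = Σ_{i=1}^{212} (212 − i)/212 = 211/2 ≈ 105.50000.

E[X] = 211/2 = 105.50000.


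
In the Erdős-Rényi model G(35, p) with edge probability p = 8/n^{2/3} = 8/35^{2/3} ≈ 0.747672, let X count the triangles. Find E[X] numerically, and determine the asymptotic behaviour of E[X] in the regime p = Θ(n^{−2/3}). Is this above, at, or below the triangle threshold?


Number of potential triangles: C(35, 3) = 6545.
Each occurs with probability p³ ≈ (0.747672)³ ≈ 4.17959184e-01.
By linearity: E[X] = C(35, 3)·p³ ≈ 6545 · 4.17959184e-01 ≈ 2735.542857.
Since α = 2/3 < 1, p = c/n^{2/3} ≫ 1/n is above the triangle threshold p ~ 1/n. Asymptotically E[X] ~ (c³/6)·n^{3(1−α)} = (8³/6)·n^{1} → ∞; triangles are abundant w.h.p.

E[X] ≈ 2735.542857; in regime p = Θ(1/n^{2/3}) E[X] diverges (above the triangle threshold p ~ 1/n).


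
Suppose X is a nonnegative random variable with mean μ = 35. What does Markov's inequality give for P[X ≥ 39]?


μ = E[X] = 35, a = 39.
Markov: P[X ≥ 39] ≤ μ/a = (35)/39 = 35/39.
Numerically: ≈ 0.89744.
(Since a = 39 > μ = 35.00000, the bound 35/39 is < 1 and informative.)

P[X ≥ 39] ≤ 35/39 ≈ 0.89744.


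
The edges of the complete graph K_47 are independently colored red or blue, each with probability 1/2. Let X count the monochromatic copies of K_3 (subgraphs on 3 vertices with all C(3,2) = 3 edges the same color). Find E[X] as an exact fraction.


Let X = Σ_S X_S over the C(47, 3) = 16215 subsets S of size 3, where X_S = 1 if the K_3 on S is monochromatic.
For a fixed S, the K_3 on S has C(3, 2) = 3 edges. P[all 3 edges red] = (1/2)^3, and likewise for blue, so P[monochromatic] = 2·(1/2)^3 = 2^{1 − 3} = 1/4.
By linearity of expectation: E[X] = C(47, 3) · 2^{1 − 3} = 16215 · 1/4 = 16215/4.
Numerically: E[X] ≈ 4053.750000.

E[X] = C(47,3)·2^(1−C(3,2)) = 16215/4 ≈ 4053.750000.


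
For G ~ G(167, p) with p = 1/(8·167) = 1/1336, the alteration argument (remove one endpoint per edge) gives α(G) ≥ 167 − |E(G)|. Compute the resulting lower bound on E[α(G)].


E[|E(G)|] = C(167, 2)·p = 13861 · (1/1336) = 83/8.
E[α(G)] ≥ n − E[|E(G)|] = 167 − 83/8 = 1253/8.
Numerically: ≈ 156.6250.
(This is only a lower bound; the true E[α(G)] may be larger.)

E[α(G)] ≥ 1253/8 ≈ 156.6250.


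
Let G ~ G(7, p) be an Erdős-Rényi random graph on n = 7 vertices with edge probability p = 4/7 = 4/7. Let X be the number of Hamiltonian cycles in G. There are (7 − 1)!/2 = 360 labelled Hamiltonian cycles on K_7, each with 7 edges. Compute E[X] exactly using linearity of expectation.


K_7 has (7 − 1)!/2 = 360 labelled Hamiltonian cycles.
For each such Hamiltonian cycle H, let X_H = 1 if all 7 edges of H are present in G. Then P[X_H = 1] = p^{7} = (4/7)^{7} = 16384/823543.
By linearity: E[X] = Σ_H E[X_H] = 360 · p^{7} = 360 · 16384/823543 = 5898240/823543.
Numerically: E[X] ≈ 7.16203.

E[X] = 360 · (4/7)^{7} = 5898240/823543 ≈ 7.16203.


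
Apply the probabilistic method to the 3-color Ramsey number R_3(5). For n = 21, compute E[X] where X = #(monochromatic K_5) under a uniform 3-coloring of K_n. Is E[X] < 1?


E[X] = C(21, 5) · 3^{1 − 10} = 20349 · 3^{−9} = 20349/19683.
As a reduced fraction: E[X] = 2261/2187 ≈ 1.03384.
Is E[X] < 1? NO.
Since E[X] ≥ 1, the first-moment bound is inconclusive at n = 21; it does NOT by itself certify R_3(5) > 21.

E[X] = 2261/2187 ≈ 1.03384; E[X] ≥ 1; first-moment method inconclusive here.


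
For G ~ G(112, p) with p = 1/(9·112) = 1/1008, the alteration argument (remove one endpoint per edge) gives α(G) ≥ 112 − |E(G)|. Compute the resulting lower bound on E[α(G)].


E[|E(G)|] = C(112, 2)·p = 6216 · (1/1008) = 37/6.
E[α(G)] ≥ n − E[|E(G)|] = 112 − 37/6 = 635/6.
Numerically: ≈ 105.83333.
(This is only a lower bound; the true E[α(G)] may be larger.)

E[α(G)] ≥ 635/6 ≈ 105.83333.


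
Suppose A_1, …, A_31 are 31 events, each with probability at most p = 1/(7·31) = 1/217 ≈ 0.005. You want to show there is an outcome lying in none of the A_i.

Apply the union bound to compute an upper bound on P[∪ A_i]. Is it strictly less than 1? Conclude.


Union bound: P[∪_{i=1}^{31} A_i] ≤ Σ_i P[A_i] ≤ 31·p = 31·(1/217) = 1/7.
Numerically: 1/7 ≈ 0.143.
Is 1/7 < 1? YES.
Since P[∪ A_i] ≤ 1/7 < 1, the complement has P[∩ A_i^c] ≥ 1 − 1/7 = 6/7 > 0, so some outcome avoids every A_i.

31·p = 1/7 ≈ 0.143; existence CERTIFIED by the union bound.


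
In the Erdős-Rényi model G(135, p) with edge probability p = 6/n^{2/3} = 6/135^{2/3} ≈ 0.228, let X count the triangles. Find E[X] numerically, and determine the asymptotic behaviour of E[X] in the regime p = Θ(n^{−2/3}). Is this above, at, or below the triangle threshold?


Number of potential triangles: C(135, 3) = 400995.
Each occurs with probability p³ ≈ (0.228)³ ≈ 1.1851852e-02.
By linearity: E[X] = C(135, 3)·p³ ≈ 400995 · 1.1851852e-02 ≈ 4752.53333.
Since α = 2/3 < 1, p = c/n^{2/3} ≫ 1/n is above the triangle threshold p ~ 1/n. Asymptotically E[X] ~ (c³/6)·n^{3(1−α)} = (6³/6)·n^{1} → ∞; triangles are abundant w.h.p.

E[X] ≈ 4752.53333; in regime p = Θ(1/n^{2/3}) E[X] diverges (above the triangle threshold p ~ 1/n).


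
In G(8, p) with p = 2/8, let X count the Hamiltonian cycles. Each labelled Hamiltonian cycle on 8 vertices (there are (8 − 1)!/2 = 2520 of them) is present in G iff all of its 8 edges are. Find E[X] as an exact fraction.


K_8 has (8 − 1)!/2 = 2520 labelled Hamiltonian cycles.
For each such Hamiltonian cycle H, let X_H = 1 if all 8 edges of H are present in G. Then P[X_H = 1] = p^{8} = (1/4)^{8} = 1/65536.
By linearity of expectation: E[X] = Σ_H E[X_H] = 2520 · p^{8} = 2520 · 1/65536 = 315/8192.
Numerically: E[X] ≈ 0.038452.

E[X] = 2520 · (1/4)^{8} = 315/8192 ≈ 0.038452.


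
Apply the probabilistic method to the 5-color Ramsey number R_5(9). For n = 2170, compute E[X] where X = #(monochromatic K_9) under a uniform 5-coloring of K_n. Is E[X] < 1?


E[X] = C(2170, 9) · 5^{1 − 36} = 2891746779868845075610510 · 5^{−35} = 2891746779868845075610510/2910383045673370361328125.
As a reduced fraction: E[X] = 578349355973769015122102/582076609134674072265625 ≈ 0.993597.
Is E[X] < 1? YES.
Since E[X] < 1, there exists a 5-coloring of K_{2170} with no monochromatic K_9; hence R_5(9) > 2170.

E[X] = 578349355973769015122102/582076609134674072265625 ≈ 0.993597; E[X] < 1, so R_5(9) > 2170.


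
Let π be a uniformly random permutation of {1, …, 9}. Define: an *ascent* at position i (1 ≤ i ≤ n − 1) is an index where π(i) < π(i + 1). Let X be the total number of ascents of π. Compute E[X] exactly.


Write X = Σ X_I over i = 1, …, 8, with X_I the indicator of one ascent.
There are 8 indicators.
For each fixed i, the pair (π(i), π(i+1)) is a uniformly random ordered pair of distinct values from {1, …, 9}; by symmetry P[π(i) < π(i+1)] = 1/2.
By linearity: E[X] = 8 · (1/2) = (9 − 1) · (1/2) = 4 ≈ 4.000000.

E[X] = 4 = 4.000000.


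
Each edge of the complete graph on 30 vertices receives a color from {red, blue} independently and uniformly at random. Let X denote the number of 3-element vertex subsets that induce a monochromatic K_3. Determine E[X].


Let X = Σ_S X_S over the C(30, 3) = 4060 subsets S of size 3, where X_S = 1 if the K_3 on S is monochromatic.
For a fixed S, the K_3 on S has C(3, 2) = 3 edges. P[all 3 edges red] = (1/2)^3, and likewise for blue, so P[monochromatic] = 2·(1/2)^3 = 2^{1 − 3} = 1/4.
Summing: E[X] = C(30, 3) · 2^{1 − 3} = 4060 · 1/4 = 1015.
Numerically: E[X] ≈ 1015.000000.

E[X] = C(30,3)·2^(1−C(3,2)) = 1015 ≈ 1015.000000.


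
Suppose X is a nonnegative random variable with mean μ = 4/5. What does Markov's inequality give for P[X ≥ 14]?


μ = E[X] = 4/5, a = 14.
Markov: P[X ≥ 14] ≤ μ/a = (4/5)/14 = 2/35.
Numerically: ≈ 0.057.
(Since a = 14 > μ = 0.800, the bound 2/35 is < 1 and informative.)

P[X ≥ 14] ≤ 2/35 ≈ 0.057.


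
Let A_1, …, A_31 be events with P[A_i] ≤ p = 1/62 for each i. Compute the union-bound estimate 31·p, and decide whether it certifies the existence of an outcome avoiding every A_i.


Union bound: P[∪_{i=1}^{31} A_i] ≤ Σ_i P[A_i] ≤ 31·p = 31·(1/62) = 1/2.
Numerically: 1/2 ≈ 0.5000.
Is 1/2 < 1? YES.
Since P[∪ A_i] ≤ 1/2 < 1, the complement has P[∩ A_i^c] ≥ 1 − 1/2 = 1/2 > 0, so some outcome avoids every A_i.

31·p = 1/2 ≈ 0.5000; existence CERTIFIED by the union bound.


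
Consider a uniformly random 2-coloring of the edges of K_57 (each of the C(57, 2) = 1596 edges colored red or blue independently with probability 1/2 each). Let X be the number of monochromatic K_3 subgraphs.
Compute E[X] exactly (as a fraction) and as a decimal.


Let X = Σ_S X_S over the C(57, 3) = 29260 subsets S of size 3, where X_S = 1 if the K_3 on S is monochromatic.
For a fixed S, the K_3 on S has C(3, 2) = 3 edges. P[all 3 edges red] = (1/2)^3, and likewise for blue, so P[monochromatic] = 2·(1/2)^3 = 2^{1 − 3} = 1/4.
By linearity of expectation: E[X] = C(57, 3) · 2^{1 − 3} = 29260 · 1/4 = 7315.
Numerically: E[X] ≈ 7315.000000.

E[X] = C(57,3)·2^(1−C(3,2)) = 7315 ≈ 7315.000000.


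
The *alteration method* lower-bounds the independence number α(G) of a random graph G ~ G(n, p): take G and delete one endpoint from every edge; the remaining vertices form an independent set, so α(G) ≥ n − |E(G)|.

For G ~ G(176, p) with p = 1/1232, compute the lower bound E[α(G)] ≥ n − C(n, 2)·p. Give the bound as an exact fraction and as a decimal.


E[|E(G)|] = C(176, 2)·p = 15400 · (1/1232) = 25/2.
E[α(G)] ≥ n − E[|E(G)|] = 176 − 25/2 = 327/2.
Numerically: ≈ 163.500.
(This is only a lower bound; the true E[α(G)] may be larger.)

E[α(G)] ≥ 327/2 ≈ 163.500.


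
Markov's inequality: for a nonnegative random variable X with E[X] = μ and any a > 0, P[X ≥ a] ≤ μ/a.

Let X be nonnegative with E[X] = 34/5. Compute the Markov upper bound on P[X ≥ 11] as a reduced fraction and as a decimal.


μ = E[X] = 34/5, a = 11.
Markov: P[X ≥ 11] ≤ μ/a = (34/5)/11 = 34/55.
Numerically: ≈ 0.618.
(Since a = 11 > μ = 6.800, the bound 34/55 is < 1 and informative.)

P[X ≥ 11] ≤ 34/55 ≈ 0.618.


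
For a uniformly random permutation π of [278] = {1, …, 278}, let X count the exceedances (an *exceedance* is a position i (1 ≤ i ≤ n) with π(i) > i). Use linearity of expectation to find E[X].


Write X = Σ_{i=1}^{278} X_i, where X_i = 1_{π(i) > i}.
For each fixed i, π(i) is uniform over {1, …, 278} (marginal of a uniform permutation), so P[π(i) > i] = (n − i)/n. Summing: Σ_{i=1}^{278} (n − i)/n = (0 + 1 + … + 277)/278 = 278(278 − 1)/(2·278) = (278 − 1)/2.
Hence E[X] = Σ_{i=1}^{278} (278 − i)/278 = 277/2 ≈ 138.500000.

E[X] = 277/2 = 138.500000.


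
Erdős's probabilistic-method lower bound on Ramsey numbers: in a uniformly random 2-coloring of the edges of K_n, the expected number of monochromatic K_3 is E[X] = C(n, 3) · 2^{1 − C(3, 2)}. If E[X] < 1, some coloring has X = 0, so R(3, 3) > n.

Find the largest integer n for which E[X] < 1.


We need C(n, 3) · 2^{1 − 3} < 1, i.e. C(n, 3) < 2^{3 − 1} = 4.
Check values of n near the boundary:
  n = 3: C(3, 3) = 1; 1 < 4? YES
  n = 4: C(4, 3) = 4; 4 < 4? NO
The largest n with C(n, 3) < 4 is n = 3 (where E[X] = 1/4 ≈ 0.25000). Hence R(3, 3) > 3, i.e. R(3, 3) ≥ 4.

Largest n = 3; hence R(3, 3) > 3.


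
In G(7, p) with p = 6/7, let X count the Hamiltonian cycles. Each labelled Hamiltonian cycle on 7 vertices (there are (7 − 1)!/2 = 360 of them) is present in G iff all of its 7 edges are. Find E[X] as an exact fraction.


K_7 has (7 − 1)!/2 = 360 labelled Hamiltonian cycles.
For each such Hamiltonian cycle H, let X_H = 1 if all 7 edges of H are present in G. Then P[X_H = 1] = p^{7} = (6/7)^{7} = 279936/823543.
Summing the indicators: E[X] = Σ_H E[X_H] = 360 · p^{7} = 360 · 279936/823543 = 100776960/823543.
Numerically: E[X] ≈ 122.

E[X] = 360 · (6/7)^{7} = 100776960/823543 ≈ 122.


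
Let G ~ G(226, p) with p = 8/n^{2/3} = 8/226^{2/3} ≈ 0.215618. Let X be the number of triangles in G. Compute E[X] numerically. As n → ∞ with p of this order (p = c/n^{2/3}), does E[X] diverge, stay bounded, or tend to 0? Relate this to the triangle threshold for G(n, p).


Number of potential triangles: C(226, 3) = 1898400.
Each occurs with probability p³ ≈ (0.215618)³ ≈ 1.00242775e-02.
By linearity: E[X] = C(226, 3)·p³ ≈ 1898400 · 1.00242775e-02 ≈ 19030.088496.
Since α = 2/3 < 1, p = c/n^{2/3} ≫ 1/n is above the triangle threshold p ~ 1/n. Asymptotically E[X] ~ (c³/6)·n^{3(1−α)} = (8³/6)·n^{1} → ∞; triangles are abundant w.h.p.

E[X] ≈ 19030.088496; in regime p = Θ(1/n^{2/3}) E[X] diverges (above the triangle threshold p ~ 1/n).


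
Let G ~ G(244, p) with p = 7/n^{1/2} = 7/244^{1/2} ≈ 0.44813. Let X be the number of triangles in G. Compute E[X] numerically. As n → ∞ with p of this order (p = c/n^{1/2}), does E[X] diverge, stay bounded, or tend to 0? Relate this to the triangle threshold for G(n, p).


Number of potential triangles: C(244, 3) = 2391444.
Each occurs with probability p³ ≈ (0.44813)³ ≈ 8.9993135e-02.
By linearity: E[X] = C(244, 3)·p³ ≈ 2391444 · 8.9993135e-02 ≈ 215213.54243.
Since α = 1/2 < 1, p = c/n^{1/2} ≫ 1/n is above the triangle threshold p ~ 1/n. Asymptotically E[X] ~ (c³/6)·n^{3(1−α)} = (7³/6)·n^{1.5} → ∞; triangles are abundant w.h.p.

E[X] ≈ 215213.54243; in regime p = Θ(1/n^{1/2}) E[X] diverges (above the triangle threshold p ~ 1/n).


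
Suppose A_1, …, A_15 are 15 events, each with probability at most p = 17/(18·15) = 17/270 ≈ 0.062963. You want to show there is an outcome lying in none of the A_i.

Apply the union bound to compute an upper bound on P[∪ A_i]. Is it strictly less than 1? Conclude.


Union bound: P[∪_{i=1}^{15} A_i] ≤ Σ_i P[A_i] ≤ 15·p = 15·(17/270) = 17/18.
Numerically: 17/18 ≈ 0.944444.
Is 17/18 < 1? YES.
Since P[∪ A_i] ≤ 17/18 < 1, the complement has P[∩ A_i^c] ≥ 1 − 17/18 = 1/18 > 0, so some outcome avoids every A_i.

15·p = 17/18 ≈ 0.944444; existence CERTIFIED by the union bound.


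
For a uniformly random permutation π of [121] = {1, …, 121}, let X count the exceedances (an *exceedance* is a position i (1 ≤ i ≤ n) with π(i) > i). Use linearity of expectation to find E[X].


Write X = Σ_{i=1}^{121} X_i, where X_i = 1_{π(i) > i}.
For each fixed i, π(i) is uniform over {1, …, 121} (marginal of a uniform permutation), so P[π(i) > i] = (n − i)/n. Summing: Σ_{i=1}^{121} (n − i)/n = (0 + 1 + … + 120)/121 = 121(121 − 1)/(2·121) = (121 − 1)/2.
Hence E[X] = Σ_{i=1}^{121} (121 − i)/121 = 60 ≈ 60.000.

E[X] = 60 = 60.000.


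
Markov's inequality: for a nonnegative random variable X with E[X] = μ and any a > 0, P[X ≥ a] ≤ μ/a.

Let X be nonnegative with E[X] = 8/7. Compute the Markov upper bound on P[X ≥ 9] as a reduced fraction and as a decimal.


μ = E[X] = 8/7, a = 9.
Markov: P[X ≥ 9] ≤ μ/a = (8/7)/9 = 8/63.
Numerically: ≈ 0.12698.
(Since a = 9 > μ = 1.14286, the bound 8/63 is < 1 and informative.)

P[X ≥ 9] ≤ 8/63 ≈ 0.12698.


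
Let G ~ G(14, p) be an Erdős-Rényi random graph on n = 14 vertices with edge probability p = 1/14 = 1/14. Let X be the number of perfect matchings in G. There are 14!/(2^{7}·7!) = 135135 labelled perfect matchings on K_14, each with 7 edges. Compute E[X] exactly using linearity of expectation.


K_14 has 14!/(2^{7}·7!) = 135135 labelled perfect matchings.
For each such perfect matching H, let X_H = 1 if all 7 edges of H are present in G. Then P[X_H = 1] = p^{7} = (1/14)^{7} = 1/105413504.
By linearity of expectation: E[X] = Σ_H E[X_H] = 135135 · p^{7} = 135135 · 1/105413504 = 19305/15059072.
Numerically: E[X] ≈ 0.00128195.

E[X] = 135135 · (1/14)^{7} = 19305/15059072 ≈ 0.00128195.


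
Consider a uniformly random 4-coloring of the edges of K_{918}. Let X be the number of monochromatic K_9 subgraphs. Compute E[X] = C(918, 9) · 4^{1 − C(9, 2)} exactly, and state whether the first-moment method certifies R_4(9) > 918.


E[X] = C(918, 9) · 4^{1 − 36} = 1226696518272037432620 · 4^{−35} = 1226696518272037432620/1180591620717411303424.
As a reduced fraction: E[X] = 306674129568009358155/295147905179352825856 ≈ 1.0390524.
Is E[X] < 1? NO.
Since E[X] ≥ 1, the first-moment bound is inconclusive at n = 918; it does NOT by itself certify R_4(9) > 918.

E[X] = 306674129568009358155/295147905179352825856 ≈ 1.0390524; E[X] ≥ 1; first-moment method inconclusive here.


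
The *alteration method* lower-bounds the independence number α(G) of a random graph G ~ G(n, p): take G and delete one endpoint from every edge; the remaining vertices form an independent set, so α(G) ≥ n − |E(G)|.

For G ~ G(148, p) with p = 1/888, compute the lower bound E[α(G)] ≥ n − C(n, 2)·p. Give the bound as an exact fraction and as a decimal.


E[|E(G)|] = C(148, 2)·p = 10878 · (1/888) = 49/4.
E[α(G)] ≥ n − E[|E(G)|] = 148 − 49/4 = 543/4.
Numerically: ≈ 135.7500.
(This is only a lower bound; the true E[α(G)] may be larger.)

E[α(G)] ≥ 543/4 ≈ 135.7500.


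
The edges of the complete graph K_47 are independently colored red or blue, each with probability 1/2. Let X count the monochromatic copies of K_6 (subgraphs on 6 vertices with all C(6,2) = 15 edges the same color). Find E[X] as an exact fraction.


Let X = Σ_S X_S over the C(47, 6) = 10737573 subsets S of size 6, where X_S = 1 if the K_6 on S is monochromatic.
For a fixed S, the K_6 on S has C(6, 2) = 15 edges. P[all 15 edges red] = (1/2)^15, and likewise for blue, so P[monochromatic] = 2·(1/2)^15 = 2^{1 − 15} = 1/16384.
By linearity: E[X] = C(47, 6) · 2^{1 − 15} = 10737573 · 1/16384 = 10737573/16384.
Numerically: E[X] ≈ 655.369.

E[X] = C(47,6)·2^(1−C(6,2)) = 10737573/16384 ≈ 655.369.


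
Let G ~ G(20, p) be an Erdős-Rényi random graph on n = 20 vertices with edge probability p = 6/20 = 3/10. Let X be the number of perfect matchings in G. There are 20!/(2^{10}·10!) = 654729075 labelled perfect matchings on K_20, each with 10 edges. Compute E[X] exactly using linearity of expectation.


K_20 has 20!/(2^{10}·10!) = 654729075 labelled perfect matchings.
For each such perfect matching H, let X_H = 1 if all 10 edges of H are present in G. Then P[X_H = 1] = p^{10} = (3/10)^{10} = 59049/10000000000.
By linearity of expectation: E[X] = Σ_H E[X_H] = 654729075 · p^{10} = 654729075 · 59049/10000000000 = 1546443885987/400000000.
Numerically: E[X] ≈ 3866.11.

E[X] = 654729075 · (3/10)^{10} = 1546443885987/400000000 ≈ 3866.11.


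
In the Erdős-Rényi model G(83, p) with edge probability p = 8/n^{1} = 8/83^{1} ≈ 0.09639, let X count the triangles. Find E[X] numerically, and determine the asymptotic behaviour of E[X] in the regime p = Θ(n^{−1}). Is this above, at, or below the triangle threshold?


Number of potential triangles: C(83, 3) = 91881.
Each occurs with probability p³ ≈ (0.09639)³ ≈ 8.954383e-04.
By linearity: E[X] = C(83, 3)·p³ ≈ 91881 · 8.954383e-04 ≈ 82.2738.
Here α = 1, so p = 8/n is exactly at the triangle threshold p ~ 1/n. Asymptotically E[X] → c³/6 = 8³/6 = 256/3 ≈ 85.3333, a bounded constant. In this regime the triangle count is asymptotically Poisson(c³/6).

E[X] ≈ 82.2738; in regime p = Θ(1/n^{1}) E[X] stays bounded (at the triangle threshold p ~ 1/n).


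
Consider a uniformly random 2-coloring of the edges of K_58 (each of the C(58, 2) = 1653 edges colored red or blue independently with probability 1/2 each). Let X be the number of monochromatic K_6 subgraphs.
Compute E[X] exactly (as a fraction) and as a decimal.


Let X = Σ_S X_S over the C(58, 6) = 40475358 subsets S of size 6, where X_S = 1 if the K_6 on S is monochromatic.
For a fixed S, the K_6 on S has C(6, 2) = 15 edges. P[all 15 edges red] = (1/2)^15, and likewise for blue, so P[monochromatic] = 2·(1/2)^15 = 2^{1 − 15} = 1/16384.
Summing: E[X] = C(58, 6) · 2^{1 − 15} = 40475358 · 1/16384 = 20237679/8192.
Numerically: E[X] ≈ 2470.420.

E[X] = C(58,6)·2^(1−C(6,2)) = 20237679/8192 ≈ 2470.420.


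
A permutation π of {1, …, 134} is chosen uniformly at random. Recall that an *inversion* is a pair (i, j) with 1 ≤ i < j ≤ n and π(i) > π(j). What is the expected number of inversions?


Write X = Σ X_I over the C(134, 2) = 8911 pairs i < j, with X_I the indicator of one inversion.
There are 8911 indicators.
For each fixed pair i < j, the values π(i) and π(j) are two distinct elements of {1, …, 134} in uniformly random order; by symmetry P[π(i) > π(j)] = 1/2.
By linearity: E[X] = 8911 · (1/2) = C(134, 2) · (1/2) = 8911/2 = 8911/2 ≈ 4455.50000.

E[X] = 8911/2 = 4455.50000.


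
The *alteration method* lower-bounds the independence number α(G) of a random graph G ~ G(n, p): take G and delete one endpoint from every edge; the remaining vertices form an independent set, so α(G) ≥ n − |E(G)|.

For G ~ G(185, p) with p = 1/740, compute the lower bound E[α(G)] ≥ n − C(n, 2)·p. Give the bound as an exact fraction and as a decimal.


E[|E(G)|] = C(185, 2)·p = 17020 · (1/740) = 23.
E[α(G)] ≥ n − E[|E(G)|] = 185 − 23 = 162.
Numerically: ≈ 162.00000.
(This is only a lower bound; the true E[α(G)] may be larger.)

E[α(G)] ≥ 162 ≈ 162.00000.


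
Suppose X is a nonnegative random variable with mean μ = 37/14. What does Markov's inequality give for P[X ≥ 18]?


μ = E[X] = 37/14, a = 18.
Markov: P[X ≥ 18] ≤ μ/a = (37/14)/18 = 37/252.
Numerically: ≈ 0.1468.
(Since a = 18 > μ = 2.6429, the bound 37/252 is < 1 and informative.)

P[X ≥ 18] ≤ 37/252 ≈ 0.1468.


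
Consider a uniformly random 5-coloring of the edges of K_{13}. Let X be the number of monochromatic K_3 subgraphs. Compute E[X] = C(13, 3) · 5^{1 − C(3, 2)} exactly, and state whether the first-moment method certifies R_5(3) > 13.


E[X] = C(13, 3) · 5^{1 − 3} = 286 · 5^{−2} = 286/25.
As a reduced fraction: E[X] = 286/25 ≈ 11.4400000.
Is E[X] < 1? NO.
Since E[X] ≥ 1, the first-moment bound is inconclusive at n = 13; it does NOT by itself certify R_5(3) > 13.

E[X] = 286/25 ≈ 11.4400000; E[X] ≥ 1; first-moment method inconclusive here.


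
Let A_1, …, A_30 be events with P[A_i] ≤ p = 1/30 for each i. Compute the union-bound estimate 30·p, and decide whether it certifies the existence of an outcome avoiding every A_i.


Union bound: P[∪_{i=1}^{30} A_i] ≤ Σ_i P[A_i] ≤ 30·p = 30·(1/30) = 1.
Numerically: 1 ≈ 1.000.
Is 1 < 1? NO.
Since the bound 1 is ≥ 1, the union bound is uninformative here; it does NOT by itself certify existence.

30·p = 1 ≈ 1.000; existence NOT certified by the union bound.


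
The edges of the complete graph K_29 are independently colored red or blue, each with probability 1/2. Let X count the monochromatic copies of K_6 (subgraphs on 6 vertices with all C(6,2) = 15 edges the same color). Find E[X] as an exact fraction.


Let X = Σ_S X_S over the C(29, 6) = 475020 subsets S of size 6, where X_S = 1 if the K_6 on S is monochromatic.
For a fixed S, the K_6 on S has C(6, 2) = 15 edges. P[all 15 edges red] = (1/2)^15, and likewise for blue, so P[monochromatic] = 2·(1/2)^15 = 2^{1 − 15} = 1/16384.
By linearity of expectation: E[X] = C(29, 6) · 2^{1 − 15} = 475020 · 1/16384 = 118755/4096.
Numerically: E[X] ≈ 28.99292.

E[X] = C(29,6)·2^(1−C(6,2)) = 118755/4096 ≈ 28.99292.


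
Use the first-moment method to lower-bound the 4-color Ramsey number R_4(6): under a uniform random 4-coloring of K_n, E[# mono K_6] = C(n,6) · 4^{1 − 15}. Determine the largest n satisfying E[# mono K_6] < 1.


We need C(n, 6) · 4^{1 − 15} < 1, i.e. C(n, 6) < 4^{15 − 1} = 268435456.
Check values of n near the boundary:
  n = 76: C(76, 6) = 218618940; 218618940 < 268435456? YES
  n = 77: C(77, 6) = 237093780; 237093780 < 268435456? YES
  n = 78: C(78, 6) = 256851595; 256851595 < 268435456? YES
  n = 79: C(79, 6) = 277962685; 277962685 < 268435456? NO
  n = 80: C(80, 6) = 300500200; 300500200 < 268435456? NO
The largest n with C(n, 6) < 268435456 is n = 78 (where E[X] = 256851595/268435456 ≈ 0.9568468). Hence R_4(6) > 78, i.e. R_4(6) ≥ 79.

Largest n = 78; hence R_4(6) > 78.


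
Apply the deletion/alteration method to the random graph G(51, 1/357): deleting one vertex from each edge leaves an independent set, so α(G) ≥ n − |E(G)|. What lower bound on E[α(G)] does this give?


E[|E(G)|] = C(51, 2)·p = 1275 · (1/357) = 25/7.
E[α(G)] ≥ n − E[|E(G)|] = 51 − 25/7 = 332/7.
Numerically: ≈ 47.429.
(This is only a lower bound; the true E[α(G)] may be larger.)

E[α(G)] ≥ 332/7 ≈ 47.429.


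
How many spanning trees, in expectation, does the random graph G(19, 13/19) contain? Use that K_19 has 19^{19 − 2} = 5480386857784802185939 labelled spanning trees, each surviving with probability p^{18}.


K_19 has 19^{19 − 2} = 5480386857784802185939 labelled spanning trees.
For each such spanning tree H, let X_H = 1 if all 18 edges of H are present in G. Then P[X_H = 1] = p^{18} = (13/19)^{18} = 112455406951957393129/104127350297911241532841.
Summing the indicators: E[X] = Σ_H E[X_H] = 5480386857784802185939 · p^{18} = 5480386857784802185939 · 112455406951957393129/104127350297911241532841 = 112455406951957393129/19.
Numerically: E[X] ≈ 5.919e+18.

E[X] = 5480386857784802185939 · (13/19)^{18} = 112455406951957393129/19 ≈ 5.919e+18.


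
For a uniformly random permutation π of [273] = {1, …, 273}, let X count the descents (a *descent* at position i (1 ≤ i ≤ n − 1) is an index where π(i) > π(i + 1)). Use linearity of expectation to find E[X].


Write X = Σ X_I over i = 1, …, 272, with X_I the indicator of one descent.
There are 272 indicators.
For each fixed i, the pair (π(i), π(i+1)) is a uniformly random ordered pair of distinct values from {1, …, 273}; by symmetry P[π(i) > π(i+1)] = 1/2.
By linearity: E[X] = 272 · (1/2) = (273 − 1) · (1/2) = 136 ≈ 136.000000.

E[X] = 136 = 136.000000.


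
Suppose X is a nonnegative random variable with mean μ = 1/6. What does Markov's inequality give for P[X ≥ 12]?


μ = E[X] = 1/6, a = 12.
Markov: P[X ≥ 12] ≤ μ/a = (1/6)/12 = 1/72.
Numerically: ≈ 0.013889.
(Since a = 12 > μ = 0.166667, the bound 1/72 is < 1 and informative.)

P[X ≥ 12] ≤ 1/72 ≈ 0.013889.


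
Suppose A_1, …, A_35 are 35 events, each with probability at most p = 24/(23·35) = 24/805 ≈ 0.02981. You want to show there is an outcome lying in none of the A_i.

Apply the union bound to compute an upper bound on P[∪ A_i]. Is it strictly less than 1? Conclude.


Union bound: P[∪_{i=1}^{35} A_i] ≤ Σ_i P[A_i] ≤ 35·p = 35·(24/805) = 24/23.
Numerically: 24/23 ≈ 1.04348.
Is 24/23 < 1? NO.
Since the bound 24/23 is ≥ 1, the union bound is uninformative here; it does NOT by itself certify existence.

35·p = 24/23 ≈ 1.04348; existence NOT certified by the union bound.


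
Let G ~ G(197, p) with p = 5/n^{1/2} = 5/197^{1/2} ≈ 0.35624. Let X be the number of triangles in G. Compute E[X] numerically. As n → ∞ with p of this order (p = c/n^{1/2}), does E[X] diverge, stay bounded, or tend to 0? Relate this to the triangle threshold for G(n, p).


Number of potential triangles: C(197, 3) = 1254890.
Each occurs with probability p³ ≈ (0.35624)³ ≈ 4.5207519e-02.
By linearity: E[X] = C(197, 3)·p³ ≈ 1254890 · 4.5207519e-02 ≈ 56730.46355.
Since α = 1/2 < 1, p = c/n^{1/2} ≫ 1/n is above the triangle threshold p ~ 1/n. Asymptotically E[X] ~ (c³/6)·n^{3(1−α)} = (5³/6)·n^{1.5} → ∞; triangles are abundant w.h.p.

E[X] ≈ 56730.46355; in regime p = Θ(1/n^{1/2}) E[X] diverges (above the triangle threshold p ~ 1/n).


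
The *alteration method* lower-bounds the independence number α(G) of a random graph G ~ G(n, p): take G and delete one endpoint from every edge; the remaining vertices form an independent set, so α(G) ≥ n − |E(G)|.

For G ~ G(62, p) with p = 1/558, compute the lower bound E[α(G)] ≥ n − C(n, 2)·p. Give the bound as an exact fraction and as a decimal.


E[|E(G)|] = C(62, 2)·p = 1891 · (1/558) = 61/18.
E[α(G)] ≥ n − E[|E(G)|] = 62 − 61/18 = 1055/18.
Numerically: ≈ 58.611111.
(This is only a lower bound; the true E[α(G)] may be larger.)

E[α(G)] ≥ 1055/18 ≈ 58.611111.


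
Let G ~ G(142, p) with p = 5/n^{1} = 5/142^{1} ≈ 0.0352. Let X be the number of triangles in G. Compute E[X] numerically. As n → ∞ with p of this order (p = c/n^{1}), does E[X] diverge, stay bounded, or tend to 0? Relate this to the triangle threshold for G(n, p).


Number of potential triangles: C(142, 3) = 467180.
Each occurs with probability p³ ≈ (0.0352)³ ≈ 4.36561e-05.
By linearity: E[X] = C(142, 3)·p³ ≈ 467180 · 4.36561e-05 ≈ 20.395.
Here α = 1, so p = 5/n is exactly at the triangle threshold p ~ 1/n. Asymptotically E[X] → c³/6 = 5³/6 = 125/6 ≈ 20.833, a bounded constant. In this regime the triangle count is asymptotically Poisson(c³/6).

E[X] ≈ 20.395; in regime p = Θ(1/n^{1}) E[X] stays bounded (at the triangle threshold p ~ 1/n).


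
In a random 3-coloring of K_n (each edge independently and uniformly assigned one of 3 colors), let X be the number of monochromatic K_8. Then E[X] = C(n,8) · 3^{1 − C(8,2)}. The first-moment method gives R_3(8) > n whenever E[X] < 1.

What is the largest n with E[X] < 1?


We need C(n, 8) · 3^{1 − 28} < 1, i.e. C(n, 8) < 3^{28 − 1} = 7625597484987.
Check values of n near the boundary:
  n = 150: C(150, 8) = 5257211409450; 5257211409450 < 7625597484987? YES
  n = 151: C(151, 8) = 5551321138650; 5551321138650 < 7625597484987? YES
  n = 152: C(152, 8) = 5859727868575; 5859727868575 < 7625597484987? YES
  n = 153: C(153, 8) = 6183023199255; 6183023199255 < 7625597484987? YES
  n = 154: C(154, 8) = 6521818990995; 6521818990995 < 7625597484987? YES
  n = 155: C(155, 8) = 6876747915675; 6876747915675 < 7625597484987? YES
  n = 156: C(156, 8) = 7248464019225; 7248464019225 < 7625597484987? YES
  n = 157: C(157, 8) = 7637643295425; 7637643295425 < 7625597484987? NO
  n = 158: C(158, 8) = 8044984271181; 8044984271181 < 7625597484987? NO
The largest n with C(n, 8) < 7625597484987 is n = 156 (where E[X] = 805384891025/847288609443 ≈ 0.9505437). Hence R_3(8) > 156, i.e. R_3(8) ≥ 157.

Largest n = 156; hence R_3(8) > 156.


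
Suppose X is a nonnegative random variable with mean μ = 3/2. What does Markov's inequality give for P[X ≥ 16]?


μ = E[X] = 3/2, a = 16.
Markov: P[X ≥ 16] ≤ μ/a = (3/2)/16 = 3/32.
Numerically: ≈ 0.094.
(Since a = 16 > μ = 1.500, the bound 3/32 is < 1 and informative.)

P[X ≥ 16] ≤ 3/32 ≈ 0.094.


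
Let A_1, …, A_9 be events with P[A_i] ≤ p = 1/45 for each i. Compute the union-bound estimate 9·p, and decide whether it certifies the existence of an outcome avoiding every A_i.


Union bound: P[∪_{i=1}^{9} A_i] ≤ Σ_i P[A_i] ≤ 9·p = 9·(1/45) = 1/5.
Numerically: 1/5 ≈ 0.20000.
Is 1/5 < 1? YES.
Since P[∪ A_i] ≤ 1/5 < 1, the complement has P[∩ A_i^c] ≥ 1 − 1/5 = 4/5 > 0, so some outcome avoids every A_i.

9·p = 1/5 ≈ 0.20000; existence CERTIFIED by the union bound.


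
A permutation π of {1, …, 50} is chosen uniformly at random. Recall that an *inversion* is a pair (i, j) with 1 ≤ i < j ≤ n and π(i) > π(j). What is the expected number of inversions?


Write X = Σ X_I over the C(50, 2) = 1225 pairs i < j, with X_I the indicator of one inversion.
There are 1225 indicators.
For each fixed pair i < j, the values π(i) and π(j) are two distinct elements of {1, …, 50} in uniformly random order; by symmetry P[π(i) > π(j)] = 1/2.
By linearity: E[X] = 1225 · (1/2) = C(50, 2) · (1/2) = 1225/2 = 1225/2 ≈ 612.5000.

E[X] = 1225/2 = 612.5000.


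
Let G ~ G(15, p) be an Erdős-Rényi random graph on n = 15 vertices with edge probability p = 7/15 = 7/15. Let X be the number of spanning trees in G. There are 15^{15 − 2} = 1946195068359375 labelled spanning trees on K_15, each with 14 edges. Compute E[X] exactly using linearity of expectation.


K_15 has 15^{15 − 2} = 1946195068359375 labelled spanning trees.
For each such spanning tree H, let X_H = 1 if all 14 edges of H are present in G. Then P[X_H = 1] = p^{14} = (7/15)^{14} = 678223072849/29192926025390625.
By linearity of expectation: E[X] = Σ_H E[X_H] = 1946195068359375 · p^{14} = 1946195068359375 · 678223072849/29192926025390625 = 678223072849/15.
Numerically: E[X] ≈ 4.521e+10.

E[X] = 1946195068359375 · (7/15)^{14} = 678223072849/15 ≈ 4.521e+10.


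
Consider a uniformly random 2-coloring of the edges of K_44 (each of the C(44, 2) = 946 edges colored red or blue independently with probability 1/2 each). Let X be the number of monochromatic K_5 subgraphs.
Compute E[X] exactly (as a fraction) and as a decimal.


Let X = Σ_S X_S over the C(44, 5) = 1086008 subsets S of size 5, where X_S = 1 if the K_5 on S is monochromatic.
For a fixed S, the K_5 on S has C(5, 2) = 10 edges. P[all 10 edges red] = (1/2)^10, and likewise for blue, so P[monochromatic] = 2·(1/2)^10 = 2^{1 − 10} = 1/512.
By linearity of expectation: E[X] = C(44, 5) · 2^{1 − 10} = 1086008 · 1/512 = 135751/64.
Numerically: E[X] ≈ 2121.1094.

E[X] = C(44,5)·2^(1−C(5,2)) = 135751/64 ≈ 2121.1094.


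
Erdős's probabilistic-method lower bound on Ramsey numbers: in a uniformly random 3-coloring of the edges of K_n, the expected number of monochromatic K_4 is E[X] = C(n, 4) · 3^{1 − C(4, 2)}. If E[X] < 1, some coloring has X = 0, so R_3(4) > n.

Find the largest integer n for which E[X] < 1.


We need C(n, 4) · 3^{1 − 6} < 1, i.e. C(n, 4) < 3^{6 − 1} = 243.
Check values of n near the boundary:
  n = 9: C(9, 4) = 126; 126 < 243? YES
  n = 10: C(10, 4) = 210; 210 < 243? YES
  n = 11: C(11, 4) = 330; 330 < 243? NO
  n = 12: C(12, 4) = 495; 495 < 243? NO
The largest n with C(n, 4) < 243 is n = 10 (where E[X] = 70/81 ≈ 0.864198). Hence R_3(4) > 10, i.e. R_3(4) ≥ 11.

Largest n = 10; hence R_3(4) > 10.


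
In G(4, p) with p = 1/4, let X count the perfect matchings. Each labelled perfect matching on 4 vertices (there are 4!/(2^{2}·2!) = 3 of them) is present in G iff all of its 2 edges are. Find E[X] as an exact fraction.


K_4 has 4!/(2^{2}·2!) = 3 labelled perfect matchings.
For each such perfect matching H, let X_H = 1 if all 2 edges of H are present in G. Then P[X_H = 1] = p^{2} = (1/4)^{2} = 1/16.
By linearity of expectation: E[X] = Σ_H E[X_H] = 3 · p^{2} = 3 · 1/16 = 3/16.
Numerically: E[X] ≈ 0.1875.

E[X] = 3 · (1/4)^{2} = 3/16 ≈ 0.1875.
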